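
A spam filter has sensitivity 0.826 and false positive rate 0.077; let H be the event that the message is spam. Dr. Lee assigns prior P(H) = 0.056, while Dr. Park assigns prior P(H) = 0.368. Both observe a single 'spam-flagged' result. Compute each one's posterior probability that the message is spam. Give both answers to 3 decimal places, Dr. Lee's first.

Dr. Lee: 0.389; Dr. Park: 0.862

The likelihood ratio for a 'spam-flagged' result is 0.826/0.077 = 10.727.
Dr. Lee: prior odds 0.056/0.944 = 0.059322; posterior odds 0.63636; posterior probability 0.389.
Dr. Park: prior odds 0.368/0.632 = 0.58228; posterior odds 6.2463; posterior probability 0.862.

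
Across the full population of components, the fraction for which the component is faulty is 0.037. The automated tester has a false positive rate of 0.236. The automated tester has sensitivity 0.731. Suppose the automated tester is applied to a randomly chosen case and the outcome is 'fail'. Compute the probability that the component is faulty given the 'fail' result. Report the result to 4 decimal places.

P(H | E) ≈ 0.1064

Write H for 'the component is faulty'. Prior odds H:¬H = 0.037/0.963 = 0.038422. For the 'fail' outcome, the likelihood ratio is 0.731/0.236 = 3.0975.
Posterior odds = 0.038422 × 3.0975 = 0.11901, so P(H|E) = 0.11901/(1+0.11901) = 0.1064.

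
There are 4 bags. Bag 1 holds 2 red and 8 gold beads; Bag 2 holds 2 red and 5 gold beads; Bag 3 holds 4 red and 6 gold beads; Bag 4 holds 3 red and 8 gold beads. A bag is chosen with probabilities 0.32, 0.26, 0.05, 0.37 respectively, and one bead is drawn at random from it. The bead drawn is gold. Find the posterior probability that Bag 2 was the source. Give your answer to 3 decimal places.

Posterior probability ≈ 0.251

P(gold|Bag 1) = 0.8; P(gold|Bag 2) = 0.7143; P(gold|Bag 3) = 0.6; P(gold|Bag 4) = 0.7273.
Prior × likelihood for each source: 0.32·0.8=0.2560, 0.26·0.7143=0.1857, 0.05·0.6=0.03000, 0.37·0.7273=0.2691. Summing gives P(gold) = 0.74081.
P(Bag 2 | gold) = 0.1857 / 0.74081 = 0.251.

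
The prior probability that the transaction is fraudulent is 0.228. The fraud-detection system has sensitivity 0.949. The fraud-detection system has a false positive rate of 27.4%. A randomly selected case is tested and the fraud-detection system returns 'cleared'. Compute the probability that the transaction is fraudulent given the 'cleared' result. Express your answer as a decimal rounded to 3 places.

Let H be the event that the transaction is fraudulent. P(H) = 0.228, so P(¬H) = 0.772. With E the 'cleared' result, P(E|H) = 0.051 and P(E|¬H) = 0.726.
P(E) = 0.051·0.228 + 0.726·0.772 = 0.011628 + 0.56047 = 0.57210.
By Bayes' theorem, P(H|E) = 0.011628 / 0.57210 = 0.020.

P(H | E) ≈ 0.020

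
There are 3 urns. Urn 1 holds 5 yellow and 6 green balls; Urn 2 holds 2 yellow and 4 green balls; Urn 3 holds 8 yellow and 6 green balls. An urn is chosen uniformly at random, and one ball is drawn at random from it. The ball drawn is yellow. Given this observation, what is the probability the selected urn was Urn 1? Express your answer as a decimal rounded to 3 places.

P(yellow|Urn 1) = 0.4545; P(yellow|Urn 2) = 0.3333; P(yellow|Urn 3) = 0.5714.
Prior × likelihood for each source: 0.333333·0.4545=0.1515, 0.333333·0.3333=0.1111, 0.333333·0.5714=0.1905. Summing gives P(yellow) = 0.45310.
P(Urn 1 | yellow) = 0.1515 / 0.45310 = 0.334.

Posterior probability ≈ 0.334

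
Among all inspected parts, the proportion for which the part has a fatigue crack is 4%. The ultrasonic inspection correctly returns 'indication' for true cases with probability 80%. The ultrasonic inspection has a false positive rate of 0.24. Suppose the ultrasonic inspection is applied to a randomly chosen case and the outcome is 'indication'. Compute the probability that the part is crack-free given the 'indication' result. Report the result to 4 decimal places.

P(¬H | E) ≈ 0.8780

Let H be the event that the part has a fatigue crack. P(H) = 0.04, so P(¬H) = 0.96. With E the 'indication' result, P(E|H) = 0.8 and P(E|¬H) = 0.24.
P(E) = 0.8·0.04 + 0.24·0.96 = 0.032000 + 0.23040 = 0.26240.
By Bayes' theorem, P(H|E) = 0.032000 / 0.26240 = 0.1220. Hence P(¬H|E) = 1 − 0.1220 = 0.8780.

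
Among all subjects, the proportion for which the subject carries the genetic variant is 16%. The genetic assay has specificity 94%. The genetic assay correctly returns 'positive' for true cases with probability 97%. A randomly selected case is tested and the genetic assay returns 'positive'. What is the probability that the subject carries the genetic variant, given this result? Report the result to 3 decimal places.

Write H for 'the subject carries the genetic variant'. Prior odds H:¬H = 0.16/0.84 = 0.19048. For the 'positive' outcome, the likelihood ratio is 0.97/0.06 = 16.167.
Posterior odds = 0.19048 × 16.167 = 3.0794, so P(H|E) = 3.0794/(1+3.0794) = 0.755.

P(H | E) ≈ 0.755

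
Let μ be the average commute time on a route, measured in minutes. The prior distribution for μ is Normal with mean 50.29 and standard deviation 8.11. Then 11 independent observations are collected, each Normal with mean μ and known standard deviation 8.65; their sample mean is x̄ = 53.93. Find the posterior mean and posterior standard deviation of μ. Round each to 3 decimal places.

With known σ, the Normal prior is conjugate. Weight on the data is w = (n/σ²)/(n/σ² + 1/τ₀²) = 0.147015/(0.147015+0.0152040) = 0.90627.
Posterior mean = w·x̄ + (1−w)·μ₀ = 0.90627·53.93 + 0.093725·50.29 = 53.589. Posterior variance = 1/(0.147015+0.0152040) = 6.16452, so SD = 2.483.

Posterior mean ≈ 53.589; posterior SD ≈ 2.483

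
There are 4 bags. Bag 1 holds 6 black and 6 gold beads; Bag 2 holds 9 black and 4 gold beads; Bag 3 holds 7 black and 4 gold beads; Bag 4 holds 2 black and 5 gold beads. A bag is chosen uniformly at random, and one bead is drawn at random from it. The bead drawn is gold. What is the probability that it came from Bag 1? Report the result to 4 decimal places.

P(gold|Bag 1) = 0.5; P(gold|Bag 2) = 0.3077; P(gold|Bag 3) = 0.3636; P(gold|Bag 4) = 0.7143.
Prior × likelihood for each source: 0.25·0.5=0.1250, 0.25·0.3077=0.07692, 0.25·0.3636=0.09091, 0.25·0.7143=0.1786. Summing gives P(gold) = 0.47140.
P(Bag 1 | gold) = 0.1250 / 0.47140 = 0.2652.

Posterior probability ≈ 0.2652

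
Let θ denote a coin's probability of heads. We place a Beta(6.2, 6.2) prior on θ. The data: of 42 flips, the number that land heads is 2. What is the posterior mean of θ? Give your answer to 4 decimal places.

Posterior mean ≈ 0.1507

The binomial likelihood is conjugate to the Beta prior: with 2 successes and 40 failures, the posterior is Beta(6.2+2, 6.2+40) = Beta(8.2, 46.2).
E[θ | data] = 8.2/(8.2+46.2) = 0.1507.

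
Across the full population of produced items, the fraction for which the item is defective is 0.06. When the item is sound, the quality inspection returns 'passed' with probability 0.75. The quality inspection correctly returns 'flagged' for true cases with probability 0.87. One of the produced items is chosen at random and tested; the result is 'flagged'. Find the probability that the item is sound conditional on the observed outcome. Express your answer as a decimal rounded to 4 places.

P(¬H | E) ≈ 0.8182

Let H be the event that the item is defective. P(H) = 0.06, so P(¬H) = 0.94. With E the 'flagged' result, P(E|H) = 0.87 and P(E|¬H) = 0.25.
P(E) = 0.87·0.06 + 0.25·0.94 = 0.052200 + 0.23500 = 0.28720.
By Bayes' theorem, P(H|E) = 0.052200 / 0.28720 = 0.1818. Hence P(¬H|E) = 1 − 0.1818 = 0.8182.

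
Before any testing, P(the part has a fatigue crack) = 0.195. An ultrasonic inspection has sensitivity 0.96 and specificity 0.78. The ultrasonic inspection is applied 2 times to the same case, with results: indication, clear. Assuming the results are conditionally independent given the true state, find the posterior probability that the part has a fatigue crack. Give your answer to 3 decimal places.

With H the event that the part has a fatigue crack, the joint likelihood of the observed sequence is P(data|H) = 0.96·0.04 = 0.038400 and P(data|¬H) = 0.22·0.78 = 0.17160.
Bayes: P(H|data) = 0.195·0.038400 / (0.195·0.038400 + 0.805·0.17160) = 0.0074880/0.14563 = 0.0514.

Posterior P(H) ≈ 0.051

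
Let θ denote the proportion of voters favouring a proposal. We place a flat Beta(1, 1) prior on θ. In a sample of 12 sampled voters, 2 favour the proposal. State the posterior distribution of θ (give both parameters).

Posterior: Beta(3, 11)

Observing 2 successes and 10 failures updates Beta(1, 1) by adding the success and failure counts to the two shape parameters: α = 1+2 = 3, β = 1+10 = 11.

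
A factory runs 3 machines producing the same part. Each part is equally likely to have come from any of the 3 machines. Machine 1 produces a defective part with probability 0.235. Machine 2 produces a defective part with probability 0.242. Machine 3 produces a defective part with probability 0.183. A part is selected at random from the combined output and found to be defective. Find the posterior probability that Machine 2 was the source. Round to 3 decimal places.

Tabulate prior·likelihood by source: [1] prior 0.333333, lik 0.235, product 0.07833; [2] prior 0.333333, lik 0.242, product 0.08067; [3] prior 0.333333, lik 0.183, product 0.06100.
Normalizing constant = 0.22000; the posterior for Machine 2 is its product over the sum, 0.08067/0.22000 = 0.367.

Posterior probability ≈ 0.367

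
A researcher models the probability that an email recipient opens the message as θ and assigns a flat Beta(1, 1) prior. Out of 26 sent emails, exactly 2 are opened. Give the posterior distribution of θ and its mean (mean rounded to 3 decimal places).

Observing 2 successes and 24 failures updates Beta(1, 1) by adding the success and failure counts to the two shape parameters: α = 1+2 = 3, β = 1+24 = 25.
E[θ | data] = 3/(3+25) = 0.107.

Posterior: Beta(3, 25); mean ≈ 0.107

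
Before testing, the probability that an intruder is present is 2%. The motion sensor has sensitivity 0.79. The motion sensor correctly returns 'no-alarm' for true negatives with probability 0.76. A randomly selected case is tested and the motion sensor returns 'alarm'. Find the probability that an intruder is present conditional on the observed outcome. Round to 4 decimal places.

P(H | E) ≈ 0.0629

Let H be the event that an intruder is present. P(H) = 0.02, so P(¬H) = 0.98. With E the 'alarm' result, P(E|H) = 0.79 and P(E|¬H) = 0.24.
P(E) = 0.79·0.02 + 0.24·0.98 = 0.015800 + 0.23520 = 0.25100.
By Bayes' theorem, P(H|E) = 0.015800 / 0.25100 = 0.0629.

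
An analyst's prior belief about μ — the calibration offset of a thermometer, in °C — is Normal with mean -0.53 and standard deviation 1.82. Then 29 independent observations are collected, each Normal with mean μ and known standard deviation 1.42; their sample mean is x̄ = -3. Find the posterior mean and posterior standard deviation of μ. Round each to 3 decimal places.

Posterior mean ≈ -2.949; posterior SD ≈ 0.261

With known σ, the Normal prior is conjugate. Weight on the data is w = (n/σ²)/(n/σ² + 1/τ₀²) = 14.3821/(14.3821+0.301896) = 0.97944.
Posterior mean = w·x̄ + (1−w)·μ₀ = 0.97944·-3 + 0.020560·-0.53 = -2.949. Posterior variance = 1/(14.3821+0.301896) = 0.0681015, so SD = 0.261.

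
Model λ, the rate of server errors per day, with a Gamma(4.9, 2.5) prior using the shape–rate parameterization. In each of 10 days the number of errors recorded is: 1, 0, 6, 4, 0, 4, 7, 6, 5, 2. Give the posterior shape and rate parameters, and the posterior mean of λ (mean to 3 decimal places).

The Poisson likelihood adds the total count to the shape and the number of exposure periods to the rate. Here ∑xᵢ = 35 and n = 10, so shape 4.9→39.9 and rate 2.5→12.5.
Posterior mean = shape/rate = 39.9/12.5 = 3.192.

Posterior: Gamma(shape=39.9, rate=12.5); mean ≈ 3.192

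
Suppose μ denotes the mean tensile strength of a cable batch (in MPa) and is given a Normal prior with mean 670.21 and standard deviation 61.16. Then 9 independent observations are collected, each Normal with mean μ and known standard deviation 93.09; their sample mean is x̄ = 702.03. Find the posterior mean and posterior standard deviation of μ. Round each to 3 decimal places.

With known σ, the Normal prior is conjugate. Weight on the data is w = (n/σ²)/(n/σ² + 1/τ₀²) = 0.00103857/(0.00103857+0.00026734) = 0.79528.
Posterior mean = w·x̄ + (1−w)·μ₀ = 0.79528·702.03 + 0.20472·670.21 = 695.516. Posterior variance = 1/(0.00103857+0.00026734) = 765.748, so SD = 27.672.

Posterior mean ≈ 695.516; posterior SD ≈ 27.672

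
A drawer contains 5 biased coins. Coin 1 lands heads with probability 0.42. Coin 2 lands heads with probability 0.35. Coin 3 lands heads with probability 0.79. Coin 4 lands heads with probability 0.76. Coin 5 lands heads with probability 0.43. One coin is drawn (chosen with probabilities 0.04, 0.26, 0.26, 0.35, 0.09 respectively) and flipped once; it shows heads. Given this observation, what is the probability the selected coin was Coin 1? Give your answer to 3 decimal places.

Posterior probability ≈ 0.027

Tabulate prior·likelihood by source: [1] prior 0.04, lik 0.42, product 0.01680; [2] prior 0.26, lik 0.35, product 0.09100; [3] prior 0.26, lik 0.79, product 0.2054; [4] prior 0.35, lik 0.76, product 0.2660; [5] prior 0.09, lik 0.43, product 0.03870.
Normalizing constant = 0.61790; the posterior for Coin 1 is its product over the sum, 0.01680/0.61790 = 0.027.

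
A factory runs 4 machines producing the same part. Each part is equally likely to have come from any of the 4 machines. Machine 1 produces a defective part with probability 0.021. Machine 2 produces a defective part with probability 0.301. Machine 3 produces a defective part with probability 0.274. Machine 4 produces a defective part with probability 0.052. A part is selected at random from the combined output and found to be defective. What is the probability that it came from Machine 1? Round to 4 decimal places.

Posterior probability ≈ 0.0324

Tabulate prior·likelihood by source: [1] prior 0.25, lik 0.021, product 0.005250; [2] prior 0.25, lik 0.301, product 0.07525; [3] prior 0.25, lik 0.274, product 0.06850; [4] prior 0.25, lik 0.052, product 0.01300.
Normalizing constant = 0.16200; the posterior for Machine 1 is its product over the sum, 0.005250/0.16200 = 0.0324.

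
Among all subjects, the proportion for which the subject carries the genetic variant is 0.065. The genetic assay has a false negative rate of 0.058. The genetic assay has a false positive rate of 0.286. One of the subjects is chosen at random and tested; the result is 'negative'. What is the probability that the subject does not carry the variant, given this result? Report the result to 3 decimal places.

Write H for 'the subject carries the genetic variant'. Prior odds H:¬H = 0.065/0.935 = 0.069519. For the 'negative' outcome, the likelihood ratio is 0.058/0.714 = 0.081232.
Posterior odds = 0.069519 × 0.081232 = 0.0056472, so P(H|E) = 0.0056472/(1+0.0056472) = 0.006. Then P(¬H|E) = 1 − 0.006 = 0.994.

P(¬H | E) ≈ 0.994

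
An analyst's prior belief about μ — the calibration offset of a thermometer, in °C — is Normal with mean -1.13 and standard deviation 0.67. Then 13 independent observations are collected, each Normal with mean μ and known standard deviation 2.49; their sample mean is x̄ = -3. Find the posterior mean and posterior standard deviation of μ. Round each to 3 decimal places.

Posterior mean ≈ -2.037; posterior SD ≈ 0.481

Prior precision 1/τ₀² = 1/0.67² = 2.22767; data precision n/σ² = 13/2.49² = 2.09674.
Posterior precision = 2.22767 + 2.09674 = 4.32441, giving posterior SD = 1/√4.32441 = 0.481.
Posterior mean = (2.22767·-1.13 + 2.09674·-3) / 4.32441 = -2.037.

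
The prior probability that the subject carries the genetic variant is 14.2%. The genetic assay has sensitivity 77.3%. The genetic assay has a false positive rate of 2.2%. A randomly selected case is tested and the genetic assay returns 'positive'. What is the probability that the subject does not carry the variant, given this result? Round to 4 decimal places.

P(¬H | E) ≈ 0.1467

Let H be the event that the subject carries the genetic variant. P(H) = 0.142, so P(¬H) = 0.858. With E the 'positive' result, P(E|H) = 0.773 and P(E|¬H) = 0.022.
P(E) = 0.773·0.142 + 0.022·0.858 = 0.10977 + 0.018876 = 0.12864.
By Bayes' theorem, P(H|E) = 0.10977 / 0.12864 = 0.8533. Hence P(¬H|E) = 1 − 0.8533 = 0.1467.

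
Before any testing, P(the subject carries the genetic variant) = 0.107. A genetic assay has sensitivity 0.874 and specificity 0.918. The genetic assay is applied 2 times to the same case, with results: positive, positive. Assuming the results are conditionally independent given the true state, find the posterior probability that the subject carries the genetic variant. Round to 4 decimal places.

With H the event that the subject carries the genetic variant, the joint likelihood of the observed sequence is P(data|H) = 0.874·0.874 = 0.76388 and P(data|¬H) = 0.082·0.082 = 0.0067240.
Bayes: P(H|data) = 0.107·0.76388 / (0.107·0.76388 + 0.893·0.0067240) = 0.081735/0.087739 = 0.9316.

Posterior P(H) ≈ 0.9316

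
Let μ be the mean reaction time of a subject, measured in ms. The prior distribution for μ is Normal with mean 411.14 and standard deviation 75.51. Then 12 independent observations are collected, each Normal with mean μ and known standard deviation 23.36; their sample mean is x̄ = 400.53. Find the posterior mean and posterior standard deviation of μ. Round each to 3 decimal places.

Prior precision 1/τ₀² = 1/75.51² = 0.00017538; data precision n/σ² = 12/23.36² = 0.0219905.
Posterior precision = 0.00017538 + 0.0219905 = 0.0221659, giving posterior SD = 1/√0.0221659 = 6.717.
Posterior mean = (0.00017538·411.14 + 0.0219905·400.53) / 0.0221659 = 400.614.

Posterior mean ≈ 400.614; posterior SD ≈ 6.717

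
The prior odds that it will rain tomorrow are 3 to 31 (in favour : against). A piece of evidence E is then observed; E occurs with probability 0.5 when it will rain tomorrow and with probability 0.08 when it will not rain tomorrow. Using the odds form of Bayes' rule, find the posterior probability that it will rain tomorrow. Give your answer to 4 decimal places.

Posterior probability ≈ 0.3769

Prior odds = 3/31 = 0.096774.
Likelihood ratio for E = 0.5/0.08 = 6.2500.
Posterior odds = prior odds × LR = 0.60484.
Posterior probability = odds/(1+odds) = 0.60484/1.6048 = 0.3769.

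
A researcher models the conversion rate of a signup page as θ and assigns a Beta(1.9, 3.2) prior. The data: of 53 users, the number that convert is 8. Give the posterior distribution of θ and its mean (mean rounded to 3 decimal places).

Observing 8 successes and 45 failures updates Beta(1.9, 3.2) by adding the success and failure counts to the two shape parameters: α = 1.9+8 = 9.9, β = 3.2+45 = 48.2.
E[θ | data] = 9.9/(9.9+48.2) = 0.170.

Posterior: Beta(9.9, 48.2); mean ≈ 0.170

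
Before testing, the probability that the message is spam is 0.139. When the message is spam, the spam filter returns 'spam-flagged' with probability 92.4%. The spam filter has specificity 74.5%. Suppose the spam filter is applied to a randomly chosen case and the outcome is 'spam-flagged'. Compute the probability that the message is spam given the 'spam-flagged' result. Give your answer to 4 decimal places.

P(H | E) ≈ 0.3691

Write H for 'the message is spam'. Prior odds H:¬H = 0.139/0.861 = 0.16144. For the 'spam-flagged' outcome, the likelihood ratio is 0.924/0.255 = 3.6235.
Posterior odds = 0.16144 × 3.6235 = 0.58498, so P(H|E) = 0.58498/(1+0.58498) = 0.3691.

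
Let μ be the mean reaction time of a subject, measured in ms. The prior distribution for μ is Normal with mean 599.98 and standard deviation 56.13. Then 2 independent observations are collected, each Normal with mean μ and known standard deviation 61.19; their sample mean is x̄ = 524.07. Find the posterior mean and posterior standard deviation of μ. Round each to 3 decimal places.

With known σ, the Normal prior is conjugate. Weight on the data is w = (n/σ²)/(n/σ² + 1/τ₀²) = 0.00053416/(0.00053416+0.00031740) = 0.62727.
Posterior mean = w·x̄ + (1−w)·μ₀ = 0.62727·524.07 + 0.37273·599.98 = 552.364. Posterior variance = 1/(0.00053416+0.00031740) = 1174.32, so SD = 34.268.

Posterior mean ≈ 552.364; posterior SD ≈ 34.268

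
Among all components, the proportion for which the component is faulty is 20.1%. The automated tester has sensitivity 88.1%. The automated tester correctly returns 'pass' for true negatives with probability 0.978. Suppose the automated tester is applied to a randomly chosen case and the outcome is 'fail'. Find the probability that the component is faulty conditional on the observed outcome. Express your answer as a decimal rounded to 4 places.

Write H for 'the component is faulty'. Prior odds H:¬H = 0.201/0.799 = 0.25156. For the 'fail' outcome, the likelihood ratio is 0.881/0.022 = 40.045.
Posterior odds = 0.25156 × 40.045 = 10.074, so P(H|E) = 10.074/(1+10.074) = 0.9097.

P(H | E) ≈ 0.9097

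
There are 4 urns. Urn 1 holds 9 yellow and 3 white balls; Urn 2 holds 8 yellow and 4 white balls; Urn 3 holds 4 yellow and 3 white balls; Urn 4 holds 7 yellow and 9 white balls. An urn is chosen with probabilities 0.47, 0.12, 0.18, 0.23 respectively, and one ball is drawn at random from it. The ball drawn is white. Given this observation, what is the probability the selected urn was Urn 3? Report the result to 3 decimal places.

Posterior probability ≈ 0.212

Tabulate prior·likelihood by source: [1] prior 0.47, lik 0.25, product 0.1175; [2] prior 0.12, lik 0.3333, product 0.04000; [3] prior 0.18, lik 0.4286, product 0.07714; [4] prior 0.23, lik 0.5625, product 0.1294.
Normalizing constant = 0.36402; the posterior for Urn 3 is its product over the sum, 0.07714/0.36402 = 0.212.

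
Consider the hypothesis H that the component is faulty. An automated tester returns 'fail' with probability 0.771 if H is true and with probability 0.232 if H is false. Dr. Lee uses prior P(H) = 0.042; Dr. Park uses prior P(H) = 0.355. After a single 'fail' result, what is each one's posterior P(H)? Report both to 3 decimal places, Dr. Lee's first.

Dr. Lee: 0.127; Dr. Park: 0.647

The likelihood ratio for a 'fail' result is 0.771/0.232 = 3.3233.
Dr. Lee: prior odds 0.042/0.958 = 0.043841; posterior odds 0.14570; posterior probability 0.127.
Dr. Park: prior odds 0.355/0.645 = 0.55039; posterior odds 1.8291; posterior probability 0.647.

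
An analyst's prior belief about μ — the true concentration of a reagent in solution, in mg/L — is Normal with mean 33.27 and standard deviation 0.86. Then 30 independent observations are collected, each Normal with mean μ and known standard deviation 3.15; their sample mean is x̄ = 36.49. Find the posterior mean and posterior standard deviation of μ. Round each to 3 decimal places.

Posterior mean ≈ 35.495; posterior SD ≈ 0.478

With known σ, the Normal prior is conjugate. Weight on the data is w = (n/σ²)/(n/σ² + 1/τ₀²) = 3.02343/(3.02343+1.35208) = 0.69099.
Posterior mean = w·x̄ + (1−w)·μ₀ = 0.69099·36.49 + 0.30901·33.27 = 35.495. Posterior variance = 1/(3.02343+1.35208) = 0.228545, so SD = 0.478.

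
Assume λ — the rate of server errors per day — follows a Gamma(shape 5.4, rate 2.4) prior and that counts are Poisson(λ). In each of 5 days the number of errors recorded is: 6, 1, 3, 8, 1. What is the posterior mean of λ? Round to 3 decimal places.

Total count ∑xᵢ = 19 over n = 5 days.
Gamma is conjugate to the Poisson likelihood: posterior is Gamma(shape = 5.4+19 = 24.4, rate = 2.4+5 = 7.4).
E[λ | data] = 24.4/7.4 = 3.297.

Posterior mean ≈ 3.297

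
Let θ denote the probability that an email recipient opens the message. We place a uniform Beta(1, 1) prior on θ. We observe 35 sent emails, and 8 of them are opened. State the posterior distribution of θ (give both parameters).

Posterior: Beta(9, 28)

The binomial likelihood is conjugate to the Beta prior: with 8 successes and 27 failures, the posterior is Beta(1+8, 1+27) = Beta(9, 28).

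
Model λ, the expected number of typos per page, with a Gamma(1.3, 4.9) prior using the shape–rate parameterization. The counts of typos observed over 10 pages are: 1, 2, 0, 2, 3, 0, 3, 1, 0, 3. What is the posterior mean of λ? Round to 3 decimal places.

Posterior mean ≈ 1.094

Total count ∑xᵢ = 15 over n = 10 pages.
Gamma is conjugate to the Poisson likelihood: posterior is Gamma(shape = 1.3+15 = 16.3, rate = 4.9+10 = 14.9).
E[λ | data] = 16.3/14.9 = 1.094.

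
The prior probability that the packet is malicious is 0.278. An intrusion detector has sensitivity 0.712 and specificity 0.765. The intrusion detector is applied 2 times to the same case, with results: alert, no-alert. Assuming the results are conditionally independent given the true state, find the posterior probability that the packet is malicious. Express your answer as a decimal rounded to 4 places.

With H the event that the packet is malicious, the joint likelihood of the observed sequence is P(data|H) = 0.712·0.288 = 0.20506 and P(data|¬H) = 0.235·0.765 = 0.17977.
Bayes: P(H|data) = 0.278·0.20506 / (0.278·0.20506 + 0.722·0.17977) = 0.057006/0.18680 = 0.3052.

Posterior P(H) ≈ 0.3052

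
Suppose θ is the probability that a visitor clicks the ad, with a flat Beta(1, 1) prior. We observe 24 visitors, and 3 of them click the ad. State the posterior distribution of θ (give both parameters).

Posterior: Beta(4, 22)

The binomial likelihood is conjugate to the Beta prior: with 3 successes and 21 failures, the posterior is Beta(1+3, 1+21) = Beta(4, 22).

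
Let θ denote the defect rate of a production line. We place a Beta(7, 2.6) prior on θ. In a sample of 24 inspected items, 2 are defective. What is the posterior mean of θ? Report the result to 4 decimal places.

Posterior mean ≈ 0.2679

Observing 2 successes and 22 failures updates Beta(7, 2.6) by adding the success and failure counts to the two shape parameters: α = 7+2 = 9, β = 2.6+22 = 24.6.
E[θ | data] = 9/(9+24.6) = 0.2679.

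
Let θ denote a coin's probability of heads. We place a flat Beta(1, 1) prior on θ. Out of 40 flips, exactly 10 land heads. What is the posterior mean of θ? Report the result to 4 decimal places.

The binomial likelihood is conjugate to the Beta prior: with 10 successes and 30 failures, the posterior is Beta(1+10, 1+30) = Beta(11, 31).
Posterior mean = α/(α+β) = 11/42 = 0.2619.

Posterior mean ≈ 0.2619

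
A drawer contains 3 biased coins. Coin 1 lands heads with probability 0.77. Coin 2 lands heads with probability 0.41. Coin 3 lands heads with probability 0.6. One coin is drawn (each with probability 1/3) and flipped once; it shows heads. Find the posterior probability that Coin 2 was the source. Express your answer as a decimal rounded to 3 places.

Posterior probability ≈ 0.230

P(heads|C1) = 0.77; P(heads|C2) = 0.41; P(heads|C3) = 0.6.
Prior × likelihood for each source: 0.333333·0.77=0.2567, 0.333333·0.41=0.1367, 0.333333·0.6=0.2000. Summing gives P(heads) = 0.59333.
P(Coin 2 | heads) = 0.1367 / 0.59333 = 0.230.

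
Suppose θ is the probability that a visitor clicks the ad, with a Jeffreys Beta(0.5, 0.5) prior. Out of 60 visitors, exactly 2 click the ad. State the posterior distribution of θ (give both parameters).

Observing 2 successes and 58 failures updates Beta(0.5, 0.5) by adding the success and failure counts to the two shape parameters: α = 0.5+2 = 2.5, β = 0.5+58 = 58.5.

Posterior: Beta(2.5, 58.5)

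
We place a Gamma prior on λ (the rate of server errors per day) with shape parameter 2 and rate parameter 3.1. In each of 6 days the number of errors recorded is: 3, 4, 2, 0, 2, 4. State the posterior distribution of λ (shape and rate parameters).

Total count ∑xᵢ = 15 over n = 6 days.
Gamma is conjugate to the Poisson likelihood: posterior is Gamma(shape = 2+15 = 17, rate = 3.1+6 = 9.1).

Posterior: Gamma(shape=17, rate=9.1)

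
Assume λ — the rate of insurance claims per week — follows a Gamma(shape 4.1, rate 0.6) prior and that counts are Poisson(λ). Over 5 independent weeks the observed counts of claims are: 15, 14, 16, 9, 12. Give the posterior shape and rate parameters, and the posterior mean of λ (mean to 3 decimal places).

Total count ∑xᵢ = 66 over n = 5 weeks.
Gamma is conjugate to the Poisson likelihood: posterior is Gamma(shape = 4.1+66 = 70.1, rate = 0.6+5 = 5.6).
Posterior mean = shape/rate = 70.1/5.6 = 12.518.

Posterior: Gamma(shape=70.1, rate=5.6); mean ≈ 12.518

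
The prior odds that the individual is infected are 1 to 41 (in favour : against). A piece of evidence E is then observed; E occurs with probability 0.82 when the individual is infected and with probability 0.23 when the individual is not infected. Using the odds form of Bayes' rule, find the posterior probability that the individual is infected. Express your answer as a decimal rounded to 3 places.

Prior odds = 1/41 = 0.024390.
Likelihood ratio for E = 0.82/0.23 = 3.5652.
Posterior odds = prior odds × LR = 0.086957.
Posterior probability = odds/(1+odds) = 0.086957/1.0870 = 0.080.

Posterior probability ≈ 0.080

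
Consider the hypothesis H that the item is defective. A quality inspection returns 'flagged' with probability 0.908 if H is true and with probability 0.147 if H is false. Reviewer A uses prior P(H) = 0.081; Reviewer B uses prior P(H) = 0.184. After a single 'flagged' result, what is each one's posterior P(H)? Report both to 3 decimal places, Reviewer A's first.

Reviewer A: 0.353; Reviewer B: 0.582

P('+'|H) = 0.908, P('+'|¬H) = 0.147.
Reviewer A: numerator 0.908·0.081 = 0.073548; evidence = 0.073548+0.147·0.919 = 0.20864; posterior = 0.353.
Reviewer B: numerator 0.908·0.184 = 0.16707; evidence = 0.16707+0.147·0.816 = 0.28702; posterior = 0.582.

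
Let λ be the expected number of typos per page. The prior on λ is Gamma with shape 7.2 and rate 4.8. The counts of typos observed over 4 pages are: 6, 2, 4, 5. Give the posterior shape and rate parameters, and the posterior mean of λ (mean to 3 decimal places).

The Poisson likelihood adds the total count to the shape and the number of exposure periods to the rate. Here ∑xᵢ = 17 and n = 4, so shape 7.2→24.2 and rate 4.8→8.8.
E[λ | data] = 24.2/8.8 = 2.750.

Posterior: Gamma(shape=24.2, rate=8.8); mean ≈ 2.750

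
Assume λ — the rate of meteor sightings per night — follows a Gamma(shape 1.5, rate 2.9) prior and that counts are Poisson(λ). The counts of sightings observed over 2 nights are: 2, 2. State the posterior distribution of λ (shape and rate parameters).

The Poisson likelihood adds the total count to the shape and the number of exposure periods to the rate. Here ∑xᵢ = 4 and n = 2, so shape 1.5→5.5 and rate 2.9→4.9.

Posterior: Gamma(shape=5.5, rate=4.9)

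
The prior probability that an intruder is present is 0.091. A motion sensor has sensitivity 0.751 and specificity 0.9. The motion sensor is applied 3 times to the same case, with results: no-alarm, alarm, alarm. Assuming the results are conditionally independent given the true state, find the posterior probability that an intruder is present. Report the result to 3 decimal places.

Let H be the event that an intruder is present; start with P(H) = 0.091. P('alarm'|H) = 0.751, P('alarm'|¬H) = 0.1.
Update on result 1 ('no-alarm'): P(H) ← 0.249·0.0910 / (0.249·0.0910 + 0.9·0.9090) = 0.022659/0.84076 = 0.0270.
Update on result 2 ('alarm'): P(H) ← 0.751·0.0270 / (0.751·0.0270 + 0.1·0.9730) = 0.020240/0.11754 = 0.1722.
Update on result 3 ('alarm'): P(H) ← 0.751·0.1722 / (0.751·0.1722 + 0.1·0.8278) = 0.12931/0.21210 = 0.6097.

Posterior P(H) ≈ 0.610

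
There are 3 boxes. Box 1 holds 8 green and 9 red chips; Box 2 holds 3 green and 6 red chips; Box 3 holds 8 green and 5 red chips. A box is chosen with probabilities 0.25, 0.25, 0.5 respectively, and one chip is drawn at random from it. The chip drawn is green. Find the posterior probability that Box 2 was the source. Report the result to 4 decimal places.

Posterior probability ≈ 0.1638

P(green|Box 1) = 0.4706; P(green|Box 2) = 0.3333; P(green|Box 3) = 0.6154.
Prior × likelihood for each source: 0.25·0.4706=0.1176, 0.25·0.3333=0.08333, 0.5·0.6154=0.3077. Summing gives P(green) = 0.50867.
P(Box 2 | green) = 0.08333 / 0.50867 = 0.1638.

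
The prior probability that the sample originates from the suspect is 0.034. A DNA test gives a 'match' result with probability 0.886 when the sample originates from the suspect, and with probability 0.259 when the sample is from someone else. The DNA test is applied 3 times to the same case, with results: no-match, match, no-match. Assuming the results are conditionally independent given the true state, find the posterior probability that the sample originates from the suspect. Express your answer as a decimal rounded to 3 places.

Let H be the event that the sample originates from the suspect; start with P(H) = 0.034. P('match'|H) = 0.886, P('match'|¬H) = 0.259.
Update on result 1 ('no-match'): P(H) ← 0.114·0.0340 / (0.114·0.0340 + 0.741·0.9660) = 0.0038760/0.71968 = 0.0054.
Update on result 2 ('match'): P(H) ← 0.886·0.0054 / (0.886·0.0054 + 0.259·0.9946) = 0.0047717/0.26238 = 0.0182.
Update on result 3 ('no-match'): P(H) ← 0.114·0.0182 / (0.114·0.0182 + 0.741·0.9818) = 0.0020733/0.72960 = 0.0028.

Posterior P(H) ≈ 0.003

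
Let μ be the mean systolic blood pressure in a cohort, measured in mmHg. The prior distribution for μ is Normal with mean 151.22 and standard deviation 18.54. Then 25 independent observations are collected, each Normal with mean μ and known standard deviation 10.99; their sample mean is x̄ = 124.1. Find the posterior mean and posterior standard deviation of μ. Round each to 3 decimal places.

Posterior mean ≈ 124.476; posterior SD ≈ 2.183

With known σ, the Normal prior is conjugate. Weight on the data is w = (n/σ²)/(n/σ² + 1/τ₀²) = 0.206988/(0.206988+0.00290925) = 0.98614.
Posterior mean = w·x̄ + (1−w)·μ₀ = 0.98614·124.1 + 0.013860·151.22 = 124.476. Posterior variance = 1/(0.206988+0.00290925) = 4.76424, so SD = 2.183.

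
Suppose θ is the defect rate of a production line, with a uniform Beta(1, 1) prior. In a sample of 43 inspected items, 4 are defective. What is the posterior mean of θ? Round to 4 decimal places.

Observing 4 successes and 39 failures updates Beta(1, 1) by adding the success and failure counts to the two shape parameters: α = 1+4 = 5, β = 1+39 = 40.
Posterior mean = α/(α+β) = 5/45 = 0.1111.

Posterior mean ≈ 0.1111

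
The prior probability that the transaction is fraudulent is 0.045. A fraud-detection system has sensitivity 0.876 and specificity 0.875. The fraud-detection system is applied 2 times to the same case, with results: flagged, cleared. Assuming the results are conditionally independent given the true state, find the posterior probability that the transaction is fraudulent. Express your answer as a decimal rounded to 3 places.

Posterior P(H) ≈ 0.045

Let H be the event that the transaction is fraudulent; start with P(H) = 0.045. P('flagged'|H) = 0.876, P('flagged'|¬H) = 0.125.
Update on result 1 ('flagged'): P(H) ← 0.876·0.0450 / (0.876·0.0450 + 0.125·0.9550) = 0.039420/0.15879 = 0.2482.
Update on result 2 ('cleared'): P(H) ← 0.124·0.2482 / (0.124·0.2482 + 0.875·0.7518) = 0.030782/0.68857 = 0.0447.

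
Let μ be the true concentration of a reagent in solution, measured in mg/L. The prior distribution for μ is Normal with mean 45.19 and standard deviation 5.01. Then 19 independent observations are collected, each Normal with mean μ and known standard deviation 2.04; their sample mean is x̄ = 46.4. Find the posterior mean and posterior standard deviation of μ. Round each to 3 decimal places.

Posterior mean ≈ 46.390; posterior SD ≈ 0.466

With known σ, the Normal prior is conjugate. Weight on the data is w = (n/σ²)/(n/σ² + 1/τ₀²) = 4.56555/(4.56555+0.0398405) = 0.99135.
Posterior mean = w·x̄ + (1−w)·μ₀ = 0.99135·46.4 + 0.0086508·45.19 = 46.390. Posterior variance = 1/(4.56555+0.0398405) = 0.217137, so SD = 0.466.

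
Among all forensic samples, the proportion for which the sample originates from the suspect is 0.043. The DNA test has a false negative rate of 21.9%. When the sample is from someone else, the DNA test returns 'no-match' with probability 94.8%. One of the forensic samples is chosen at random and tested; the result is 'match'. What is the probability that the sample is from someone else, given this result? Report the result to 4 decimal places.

P(¬H | E) ≈ 0.5971

Write H for 'the sample originates from the suspect'. Prior odds H:¬H = 0.043/0.957 = 0.044932. For the 'match' outcome, the likelihood ratio is 0.781/0.052 = 15.019.
Posterior odds = 0.044932 × 15.019 = 0.67485, so P(H|E) = 0.67485/(1+0.67485) = 0.4029. Then P(¬H|E) = 1 − 0.4029 = 0.5971.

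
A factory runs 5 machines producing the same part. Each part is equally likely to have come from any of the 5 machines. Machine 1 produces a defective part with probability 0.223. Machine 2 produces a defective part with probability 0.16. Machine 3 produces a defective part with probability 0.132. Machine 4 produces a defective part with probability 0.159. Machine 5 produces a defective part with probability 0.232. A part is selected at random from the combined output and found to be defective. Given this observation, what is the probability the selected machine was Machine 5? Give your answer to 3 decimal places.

Posterior probability ≈ 0.256

Tabulate prior·likelihood by source: [1] prior 0.2, lik 0.223, product 0.04460; [2] prior 0.2, lik 0.16, product 0.03200; [3] prior 0.2, lik 0.132, product 0.02640; [4] prior 0.2, lik 0.159, product 0.03180; [5] prior 0.2, lik 0.232, product 0.04640.
Normalizing constant = 0.18120; the posterior for Machine 5 is its product over the sum, 0.04640/0.18120 = 0.256.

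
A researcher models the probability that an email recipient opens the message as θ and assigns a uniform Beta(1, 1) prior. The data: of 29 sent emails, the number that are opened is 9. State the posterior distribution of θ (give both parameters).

Posterior: Beta(10, 21)

Observing 9 successes and 20 failures updates Beta(1, 1) by adding the success and failure counts to the two shape parameters: α = 1+9 = 10, β = 1+20 = 21.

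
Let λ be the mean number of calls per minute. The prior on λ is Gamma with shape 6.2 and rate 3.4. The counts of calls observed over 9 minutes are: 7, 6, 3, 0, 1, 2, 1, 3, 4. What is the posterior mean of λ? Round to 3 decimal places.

The Poisson likelihood adds the total count to the shape and the number of exposure periods to the rate. Here ∑xᵢ = 27 and n = 9, so shape 6.2→33.2 and rate 3.4→12.4.
E[λ | data] = 33.2/12.4 = 2.677.

Posterior mean ≈ 2.677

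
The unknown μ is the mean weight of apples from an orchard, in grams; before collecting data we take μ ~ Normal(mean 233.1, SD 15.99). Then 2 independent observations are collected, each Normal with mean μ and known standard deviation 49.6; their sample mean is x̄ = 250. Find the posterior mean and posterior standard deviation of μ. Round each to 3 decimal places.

Posterior mean ≈ 236.008; posterior SD ≈ 14.549

With known σ, the Normal prior is conjugate. Weight on the data is w = (n/σ²)/(n/σ² + 1/τ₀²) = 0.00081296/(0.00081296+0.00391114) = 0.17209.
Posterior mean = w·x̄ + (1−w)·μ₀ = 0.17209·250 + 0.82791·233.1 = 236.008. Posterior variance = 1/(0.00081296+0.00391114) = 211.681, so SD = 14.549.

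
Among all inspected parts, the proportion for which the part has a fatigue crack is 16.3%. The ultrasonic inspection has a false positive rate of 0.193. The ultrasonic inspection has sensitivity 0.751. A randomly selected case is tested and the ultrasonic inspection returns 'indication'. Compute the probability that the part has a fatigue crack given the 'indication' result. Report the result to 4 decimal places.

P(H | E) ≈ 0.4311

Write H for 'the part has a fatigue crack'. Prior odds H:¬H = 0.163/0.837 = 0.19474. For the 'indication' outcome, the likelihood ratio is 0.751/0.193 = 3.8912.
Posterior odds = 0.19474 × 3.8912 = 0.75778, so P(H|E) = 0.75778/(1+0.75778) = 0.4311.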